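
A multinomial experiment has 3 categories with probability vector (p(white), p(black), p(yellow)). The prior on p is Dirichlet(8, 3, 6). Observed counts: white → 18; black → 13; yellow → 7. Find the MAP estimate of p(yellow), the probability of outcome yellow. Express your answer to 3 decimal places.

MAP estimate of p(yellow) = 0.231

The posterior is Dirichlet(αᵢ + nᵢ) = Dirichlet(26, 16, 13).
For a Dirichlet(a₁,…,a_K) with all aᵢ > 1, the mode has j-th component (aⱼ − 1)/(Σaᵢ − K).
Here Σaᵢ = 55 and K = 3, so p(yellow) = (13 − 1)/(55 − 3) = 12/52 ≈ 0.231.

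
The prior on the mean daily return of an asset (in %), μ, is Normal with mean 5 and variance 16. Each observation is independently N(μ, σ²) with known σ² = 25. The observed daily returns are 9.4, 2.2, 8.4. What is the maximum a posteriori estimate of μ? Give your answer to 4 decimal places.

μ̂_MAP = 6.0959

n = 3; x̄ = (9.4 + 2.2 + 8.4)/3 = 20/3 = 20/3 ≈ 6.6667.
For a Normal prior and Normal likelihood with known variance, the posterior is Normal; its mode equals its mean, the precision-weighted average.
Prior precision 1/σ₀² = 1/16 = 0.0625; data precision n/σ² = 3/25 = 0.12.
μ̂ = (0.0625·5 + 0.12·(20/3)) / (0.0625 + 0.12) = 1.1125/0.1825 = 445/73 ≈ 6.0959.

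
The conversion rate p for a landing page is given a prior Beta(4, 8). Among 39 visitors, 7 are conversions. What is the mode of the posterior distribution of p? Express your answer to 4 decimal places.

p̂_MAP = 0.2041

Prior: Beta(4, 8).
Data: 7 successes in 39 trials. The binomial likelihood contributes p^7(1−p)^32, so the posterior is Beta(4+7, 8+32) = Beta(11, 40).
For Beta(a, b) with a, b > 1 the mode is (a−1)/(a+b−2) = 10/49 ≈ 0.2041.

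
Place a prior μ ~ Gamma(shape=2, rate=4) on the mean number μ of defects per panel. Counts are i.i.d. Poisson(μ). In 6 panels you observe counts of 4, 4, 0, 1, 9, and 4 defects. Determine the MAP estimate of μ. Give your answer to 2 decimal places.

Σxᵢ = 4+4+0+1+9+4 = 22, with n = 6.
Posterior ∝ μe^(−4μ) · μ^22e^(−6μ) = μ^23e^(−10μ), i.e. Gamma(shape=24, rate=10).
The mode of a Gamma(a, b) with a ≥ 1 (shape–rate) is (a−1)/b = 23/10 ≈ 2.30.

μ̂_MAP = 2.30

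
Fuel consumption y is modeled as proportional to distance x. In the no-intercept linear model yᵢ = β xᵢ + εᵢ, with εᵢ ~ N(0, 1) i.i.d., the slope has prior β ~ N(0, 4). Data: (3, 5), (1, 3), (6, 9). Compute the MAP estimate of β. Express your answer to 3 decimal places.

β̂_MAP = 1.557

log p(β | y) = −Σ(yᵢ − βxᵢ)²/(2·1) − β²/(2·4) + const.
Setting the derivative to zero: Σxᵢ(yᵢ − βxᵢ)/1 − β/4 = 0, so β = Σxᵢyᵢ / (Σxᵢ² + σ²/τ²).
Σxᵢyᵢ = 3·5 + 1·3 + 6·9 = 72; Σxᵢ² = 46; σ²/τ² = 0.25.
β̂_MAP = 72 / (46 + 0.25) = 72/46.25 ≈ 1.557.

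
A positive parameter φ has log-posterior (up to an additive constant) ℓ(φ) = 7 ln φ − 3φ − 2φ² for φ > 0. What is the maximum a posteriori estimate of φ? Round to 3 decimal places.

ℓ'(φ) = 7/φ − 3 − 4φ. Setting this to zero and multiplying by φ: 4φ² + 3φ − 7 = 0.
φ = (−3 + √(3² + 4·4·7)) / (2·4) = (−3 + √121) / 8 = (−3 + 11)/8 = 1.
ℓ''(φ) = −7/φ² − 4 < 0, confirming a maximum.

φ̂_MAP = 1.000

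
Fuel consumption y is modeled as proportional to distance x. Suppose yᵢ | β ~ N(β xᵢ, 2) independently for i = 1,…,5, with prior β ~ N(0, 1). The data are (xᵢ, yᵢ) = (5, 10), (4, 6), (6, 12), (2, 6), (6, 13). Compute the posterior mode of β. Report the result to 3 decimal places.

β̂_MAP = 1.983

log p(β | y) = −Σ(yᵢ − βxᵢ)²/(2·2) − β²/(2·1) + const.
Setting the derivative to zero: Σxᵢ(yᵢ − βxᵢ)/2 − β/1 = 0, so β = Σxᵢyᵢ / (Σxᵢ² + σ²/τ²).
Σxᵢyᵢ = 5·10 + 4·6 + 6·12 + 2·6 + 6·13 = 236; Σxᵢ² = 117; σ²/τ² = 2.
β̂_MAP = 236 / (117 + 2) = 236/119 ≈ 1.983.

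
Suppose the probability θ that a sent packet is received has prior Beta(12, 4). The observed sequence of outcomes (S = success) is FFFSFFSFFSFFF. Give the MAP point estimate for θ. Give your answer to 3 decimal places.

Prior: Beta(12, 4).
Data: 3 successes in 13 trials (from the sequence). The binomial likelihood contributes θ^3(1−θ)^10, so the posterior is Beta(12+3, 4+10) = Beta(15, 14).
For Beta(a, b) with a, b > 1 the mode is (a−1)/(a+b−2) = 14/27 ≈ 0.519.

θ̂_MAP = 0.519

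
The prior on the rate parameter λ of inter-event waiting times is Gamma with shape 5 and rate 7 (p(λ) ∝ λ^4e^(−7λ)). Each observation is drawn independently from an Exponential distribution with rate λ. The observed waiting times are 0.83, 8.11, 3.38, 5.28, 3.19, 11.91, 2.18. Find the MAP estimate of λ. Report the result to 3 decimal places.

λ̂_MAP = 0.263

The Exponential(rate=λ) likelihood is ∝ λ^n e^(−λΣtᵢ). Here n = 7 and Σtᵢ = 0.83 + 8.11 + 3.38 + 5.28 + 3.19 + 11.91 + 2.18 = 34.88.
Posterior ∝ λ^4e^(−7λ) · λ^7e^(−34.88λ) = λ^11e^(−41.88λ), i.e. Gamma(12, 41.88).
Mode = (a−1)/b = 11/41.88 ≈ 0.263.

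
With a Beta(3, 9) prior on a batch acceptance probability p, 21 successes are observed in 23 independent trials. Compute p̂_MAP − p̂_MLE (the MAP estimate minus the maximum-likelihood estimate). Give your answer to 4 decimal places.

Posterior is Beta(24, 11); MAP = (24−1)/(35−2) = 23/33 ≈ 0.69697.
MLE ignores the prior: p̂_MLE = k/n = 21/23 ≈ 0.91304.
Difference = 23/33 − 21/23 = -164/759 ≈ -0.2161.

MAP − MLE = -0.2161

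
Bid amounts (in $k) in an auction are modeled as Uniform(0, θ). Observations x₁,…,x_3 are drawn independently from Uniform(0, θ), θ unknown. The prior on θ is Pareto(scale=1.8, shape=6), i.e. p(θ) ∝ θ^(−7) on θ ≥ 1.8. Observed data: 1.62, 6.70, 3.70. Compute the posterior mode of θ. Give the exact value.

θ̂_MAP = 6.70

The Uniform(0, θ) likelihood is θ^(−n) for θ ≥ max(xᵢ), zero otherwise. Here max(xᵢ) = 6.70.
Posterior ∝ θ^(−7) · θ^(−3) = θ^(−10) on θ ≥ max(1.8, 6.70) = 6.70.
This density is strictly decreasing in θ, so the posterior mode lies at the lower boundary of the support.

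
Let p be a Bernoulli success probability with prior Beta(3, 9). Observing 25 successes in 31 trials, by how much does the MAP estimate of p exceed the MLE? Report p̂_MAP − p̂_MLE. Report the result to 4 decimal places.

Posterior is Beta(28, 15); MAP = (28−1)/(43−2) = 27/41 ≈ 0.65854.
MLE ignores the prior: p̂_MLE = k/n = 25/31 ≈ 0.80645.
Difference = 27/41 − 25/31 = -188/1271 ≈ -0.1479.

MAP − MLE = -0.1479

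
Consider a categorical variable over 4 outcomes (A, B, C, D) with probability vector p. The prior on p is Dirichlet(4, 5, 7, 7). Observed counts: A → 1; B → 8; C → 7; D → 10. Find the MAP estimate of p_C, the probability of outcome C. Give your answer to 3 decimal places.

The posterior is Dirichlet(αᵢ + nᵢ) = Dirichlet(5, 13, 14, 17).
For a Dirichlet(a₁,…,a_K) with all aᵢ > 1, the mode has j-th component (aⱼ − 1)/(Σaᵢ − K).
Here Σaᵢ = 49 and K = 4, so p_C = (14 − 1)/(49 − 4) = 13/45 ≈ 0.289.

MAP estimate of p_C = 0.289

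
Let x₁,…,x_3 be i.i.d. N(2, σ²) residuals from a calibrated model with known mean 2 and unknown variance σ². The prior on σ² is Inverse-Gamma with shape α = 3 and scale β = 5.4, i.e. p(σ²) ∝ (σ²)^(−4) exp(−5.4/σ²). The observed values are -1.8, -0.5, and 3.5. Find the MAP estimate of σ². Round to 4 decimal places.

Sum of squared deviations about the known mean: SS = (-1.8−2)² + (-0.5−2)² + (3.5−2)² = 22.94.
The Normal likelihood contributes (σ²)^(−n/2) exp(−SS/(2σ²)), so the posterior is Inverse-Gamma(α + n/2, β + SS/2) = Inverse-Gamma(4.5, 16.87).
The mode of Inverse-Gamma(a, b) is b/(a+1) = 16.87/5.5 ≈ 3.0673.

σ̂²_MAP = 3.0673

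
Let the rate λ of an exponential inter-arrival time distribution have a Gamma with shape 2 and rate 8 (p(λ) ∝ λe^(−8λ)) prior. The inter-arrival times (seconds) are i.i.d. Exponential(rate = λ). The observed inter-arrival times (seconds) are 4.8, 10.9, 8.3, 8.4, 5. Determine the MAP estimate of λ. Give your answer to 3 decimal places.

The Exponential(rate=λ) likelihood is ∝ λ^n e^(−λΣtᵢ). Here n = 5 and Σtᵢ = 4.8 + 10.9 + 8.3 + 8.4 + 5 = 37.4.
Posterior ∝ λe^(−8λ) · λ^5e^(−37.4λ) = λ^6e^(−45.4λ), i.e. Gamma(7, 45.4).
Mode = (a−1)/b = 6/45.4 ≈ 0.132.

λ̂_MAP = 0.132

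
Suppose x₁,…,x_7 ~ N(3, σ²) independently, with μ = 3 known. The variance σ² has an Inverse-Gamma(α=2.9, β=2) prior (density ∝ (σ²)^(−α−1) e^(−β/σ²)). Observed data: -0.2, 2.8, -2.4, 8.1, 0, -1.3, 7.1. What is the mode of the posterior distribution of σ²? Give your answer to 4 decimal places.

Sum of squared deviations about the known mean: SS = (-0.2−3)² + (2.8−3)² + (-2.4−3)² + (8.1−3)² + (0−3)² + (-1.3−3)² + (7.1−3)² = 109.75.
The Normal likelihood contributes (σ²)^(−n/2) exp(−SS/(2σ²)), so the posterior is Inverse-Gamma(α + n/2, β + SS/2) = Inverse-Gamma(6.4, 56.875).
The mode of Inverse-Gamma(a, b) is b/(a+1) = 56.875/7.4 ≈ 7.6858.

σ̂²_MAP = 7.6858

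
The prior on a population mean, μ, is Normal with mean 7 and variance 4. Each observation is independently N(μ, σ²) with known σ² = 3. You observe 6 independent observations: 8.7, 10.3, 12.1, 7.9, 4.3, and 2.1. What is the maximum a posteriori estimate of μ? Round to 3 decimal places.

μ̂_MAP = 7.504

n = 6; x̄ = (8.7 + 10.3 + 12.1 + 7.9 + 4.3 + 2.1)/6 = 45.4/6 = 227/30 ≈ 7.5667.
For a Normal prior and Normal likelihood with known variance, the posterior is Normal; its mode equals its mean, the precision-weighted average.
Prior precision 1/σ₀² = 1/4 = 0.25; data precision n/σ² = 6/3 = 2.
μ̂ = (0.25·7 + 2·(227/30)) / (0.25 + 2) = (1013/60)/2.25 = 1013/135 ≈ 7.504.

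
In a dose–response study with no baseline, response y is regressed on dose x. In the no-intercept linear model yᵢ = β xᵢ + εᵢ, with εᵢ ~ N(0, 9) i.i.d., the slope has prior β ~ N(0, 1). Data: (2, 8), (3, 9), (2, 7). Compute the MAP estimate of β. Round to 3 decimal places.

β̂_MAP = 2.192

log p(β | y) = −Σ(yᵢ − βxᵢ)²/(2·9) − β²/(2·1) + const.
Setting the derivative to zero: Σxᵢ(yᵢ − βxᵢ)/9 − β/1 = 0, so β = Σxᵢyᵢ / (Σxᵢ² + σ²/τ²).
Σxᵢyᵢ = 2·8 + 3·9 + 2·7 = 57; Σxᵢ² = 17; σ²/τ² = 9.
β̂_MAP = 57 / (17 + 9) = 57/26 ≈ 2.192.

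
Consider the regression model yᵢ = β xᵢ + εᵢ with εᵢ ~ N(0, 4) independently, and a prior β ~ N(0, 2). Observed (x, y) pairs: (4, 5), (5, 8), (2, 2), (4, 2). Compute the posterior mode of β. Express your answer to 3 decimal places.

log p(β | y) = −Σ(yᵢ − βxᵢ)²/(2·4) − β²/(2·2) + const.
Setting the derivative to zero: Σxᵢ(yᵢ − βxᵢ)/4 − β/2 = 0, so β = Σxᵢyᵢ / (Σxᵢ² + σ²/τ²).
Σxᵢyᵢ = 4·5 + 5·8 + 2·2 + 4·2 = 72; Σxᵢ² = 61; σ²/τ² = 2.
β̂_MAP = 72 / (61 + 2) = 72/63 ≈ 1.143.

β̂_MAP = 1.143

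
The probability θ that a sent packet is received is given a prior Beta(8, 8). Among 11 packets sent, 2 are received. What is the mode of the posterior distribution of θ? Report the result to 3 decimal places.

Prior: Beta(8, 8).
Data: 2 successes in 11 trials. The binomial likelihood contributes θ^2(1−θ)^9, so the posterior is Beta(8+2, 8+9) = Beta(10, 17).
For Beta(a, b) with a, b > 1 the mode is (a−1)/(a+b−2) = 9/25 ≈ 0.360.

θ̂_MAP = 0.360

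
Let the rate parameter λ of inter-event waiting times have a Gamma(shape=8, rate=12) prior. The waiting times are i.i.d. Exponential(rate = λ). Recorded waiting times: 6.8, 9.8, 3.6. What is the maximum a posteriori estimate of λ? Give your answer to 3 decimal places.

The Exponential(rate=λ) likelihood is ∝ λ^n e^(−λΣtᵢ). Here n = 3 and Σtᵢ = 6.8 + 9.8 + 3.6 = 20.2.
Posterior ∝ λ^7e^(−12λ) · λ^3e^(−20.2λ) = λ^10e^(−32.2λ), i.e. Gamma(11, 32.2).
Mode = (a−1)/b = 10/32.2 ≈ 0.311.

λ̂_MAP = 0.311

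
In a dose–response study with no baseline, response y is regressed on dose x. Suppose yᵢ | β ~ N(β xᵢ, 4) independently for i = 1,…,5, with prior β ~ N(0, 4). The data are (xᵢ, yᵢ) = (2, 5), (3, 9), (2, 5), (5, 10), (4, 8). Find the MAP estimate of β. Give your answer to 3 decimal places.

log p(β | y) = −Σ(yᵢ − βxᵢ)²/(2·4) − β²/(2·4) + const.
Setting the derivative to zero: Σxᵢ(yᵢ − βxᵢ)/4 − β/4 = 0, so β = Σxᵢyᵢ / (Σxᵢ² + σ²/τ²).
Σxᵢyᵢ = 2·5 + 3·9 + 2·5 + 5·10 + 4·8 = 129; Σxᵢ² = 58; σ²/τ² = 1.
β̂_MAP = 129 / (58 + 1) = 129/59 ≈ 2.186.

β̂_MAP = 2.186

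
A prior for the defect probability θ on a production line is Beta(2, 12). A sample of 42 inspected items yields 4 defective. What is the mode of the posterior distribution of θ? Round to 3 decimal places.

Prior: Beta(2, 12).
Data: 4 successes in 42 trials. The binomial likelihood contributes θ^4(1−θ)^38, so the posterior is Beta(2+4, 12+38) = Beta(6, 50).
For Beta(a, b) with a, b > 1 the mode is (a−1)/(a+b−2) = 5/54 ≈ 0.093.

θ̂_MAP = 0.093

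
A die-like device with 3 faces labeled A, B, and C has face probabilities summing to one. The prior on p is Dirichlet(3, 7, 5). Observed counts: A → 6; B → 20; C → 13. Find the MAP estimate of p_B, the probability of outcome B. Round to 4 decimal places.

The posterior is Dirichlet(αᵢ + nᵢ) = Dirichlet(9, 27, 18).
For a Dirichlet(a₁,…,a_K) with all aᵢ > 1, the mode has j-th component (aⱼ − 1)/(Σaᵢ − K).
Here Σaᵢ = 54 and K = 3, so p_B = (27 − 1)/(54 − 3) = 26/51 ≈ 0.5098.

MAP estimate of p_B = 0.5098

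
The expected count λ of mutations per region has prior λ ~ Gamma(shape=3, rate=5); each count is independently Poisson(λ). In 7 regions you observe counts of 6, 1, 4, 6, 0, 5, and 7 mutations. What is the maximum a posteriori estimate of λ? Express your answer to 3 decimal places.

λ̂_MAP = 2.583

Σxᵢ = 6+1+4+6+0+5+7 = 29, with n = 7.
Posterior ∝ λ^2e^(−5λ) · λ^29e^(−7λ) = λ^31e^(−12λ), i.e. Gamma(shape=32, rate=12).
The mode of a Gamma(a, b) with a ≥ 1 (shape–rate) is (a−1)/b = 31/12 ≈ 2.583.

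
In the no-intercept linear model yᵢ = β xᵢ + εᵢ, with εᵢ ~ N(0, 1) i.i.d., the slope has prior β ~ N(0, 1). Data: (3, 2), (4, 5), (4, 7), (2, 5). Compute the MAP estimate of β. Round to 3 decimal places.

log p(β | y) = −Σ(yᵢ − βxᵢ)²/(2·1) − β²/(2·1) + const.
Setting the derivative to zero: Σxᵢ(yᵢ − βxᵢ)/1 − β/1 = 0, so β = Σxᵢyᵢ / (Σxᵢ² + σ²/τ²).
Σxᵢyᵢ = 3·2 + 4·5 + 4·7 + 2·5 = 64; Σxᵢ² = 45; σ²/τ² = 1.
β̂_MAP = 64 / (45 + 1) = 64/46 ≈ 1.391.

β̂_MAP = 1.391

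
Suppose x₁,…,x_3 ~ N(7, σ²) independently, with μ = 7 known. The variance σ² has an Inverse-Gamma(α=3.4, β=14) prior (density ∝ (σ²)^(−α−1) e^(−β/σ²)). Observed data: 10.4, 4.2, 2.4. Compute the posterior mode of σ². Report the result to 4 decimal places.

Sum of squared deviations about the known mean: SS = (10.4−7)² + (4.2−7)² + (2.4−7)² = 40.56.
The Normal likelihood contributes (σ²)^(−n/2) exp(−SS/(2σ²)), so the posterior is Inverse-Gamma(α + n/2, β + SS/2) = Inverse-Gamma(4.9, 34.28).
The mode of Inverse-Gamma(a, b) is b/(a+1) = 34.28/5.9 ≈ 5.8102.

σ̂²_MAP = 5.8102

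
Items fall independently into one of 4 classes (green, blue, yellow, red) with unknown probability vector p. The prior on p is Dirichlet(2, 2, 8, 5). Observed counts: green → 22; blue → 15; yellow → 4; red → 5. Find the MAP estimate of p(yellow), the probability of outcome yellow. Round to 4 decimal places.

MAP estimate of p(yellow) = 0.1864

The posterior is Dirichlet(αᵢ + nᵢ) = Dirichlet(24, 17, 12, 10).
For a Dirichlet(a₁,…,a_K) with all aᵢ > 1, the mode has j-th component (aⱼ − 1)/(Σaᵢ − K).
Here Σaᵢ = 63 and K = 4, so p(yellow) = (12 − 1)/(63 − 4) = 11/59 ≈ 0.1864.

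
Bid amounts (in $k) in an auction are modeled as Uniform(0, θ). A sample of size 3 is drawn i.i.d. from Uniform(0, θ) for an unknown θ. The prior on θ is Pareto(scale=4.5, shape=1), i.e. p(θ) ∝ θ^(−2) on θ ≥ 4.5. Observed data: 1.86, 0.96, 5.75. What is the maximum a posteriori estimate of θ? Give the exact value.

θ̂_MAP = 5.75

The Uniform(0, θ) likelihood is θ^(−n) for θ ≥ max(xᵢ), zero otherwise. Here max(xᵢ) = 5.75.
Posterior ∝ θ^(−2) · θ^(−3) = θ^(−5) on θ ≥ max(4.5, 5.75) = 5.75.
This density is strictly decreasing in θ, so the posterior mode lies at the lower boundary of the support.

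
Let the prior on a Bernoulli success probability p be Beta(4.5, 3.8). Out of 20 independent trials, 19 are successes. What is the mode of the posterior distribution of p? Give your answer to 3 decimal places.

Prior: Beta(4.5, 3.8).
Data: 19 successes in 20 trials. The binomial likelihood contributes p^19(1−p)^1, so the posterior is Beta(4.5+19, 3.8+1) = Beta(23.5, 4.8).
For Beta(a, b) with a, b > 1 the mode is (a−1)/(a+b−2) = 22.5/26.3 ≈ 0.856.

p̂_MAP = 0.856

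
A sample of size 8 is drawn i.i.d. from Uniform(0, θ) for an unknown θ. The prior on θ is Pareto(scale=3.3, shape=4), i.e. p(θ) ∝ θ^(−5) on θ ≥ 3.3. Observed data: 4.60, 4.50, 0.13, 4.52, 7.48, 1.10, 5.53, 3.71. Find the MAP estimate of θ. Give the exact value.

θ̂_MAP = 7.48

The Uniform(0, θ) likelihood is θ^(−n) for θ ≥ max(xᵢ), zero otherwise. Here max(xᵢ) = 7.48.
Posterior ∝ θ^(−5) · θ^(−8) = θ^(−13) on θ ≥ max(3.3, 7.48) = 7.48.
This density is strictly decreasing in θ, so the posterior mode lies at the lower boundary of the support.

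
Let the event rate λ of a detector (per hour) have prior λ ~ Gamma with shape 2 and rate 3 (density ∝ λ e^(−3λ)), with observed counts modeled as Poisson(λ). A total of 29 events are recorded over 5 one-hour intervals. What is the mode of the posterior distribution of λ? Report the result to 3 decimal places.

λ̂_MAP = 3.750

Σxᵢ = 29, n = 5.
Posterior ∝ λe^(−3λ) · λ^29e^(−5λ) = λ^30e^(−8λ), i.e. Gamma(shape=31, rate=8).
The mode of a Gamma(a, b) with a ≥ 1 (shape–rate) is (a−1)/b = 30/8 ≈ 3.750.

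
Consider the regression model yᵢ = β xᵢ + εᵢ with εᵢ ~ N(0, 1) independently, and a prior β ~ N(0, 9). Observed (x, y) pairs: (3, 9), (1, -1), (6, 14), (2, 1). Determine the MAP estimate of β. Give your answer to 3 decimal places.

log p(β | y) = −Σ(yᵢ − βxᵢ)²/(2·1) − β²/(2·9) + const.
Setting the derivative to zero: Σxᵢ(yᵢ − βxᵢ)/1 − β/9 = 0, so β = Σxᵢyᵢ / (Σxᵢ² + σ²/τ²).
Σxᵢyᵢ = 3·9 + 1·(-1) + 6·14 + 2·1 = 112; Σxᵢ² = 50; σ²/τ² = 1/9.
β̂_MAP = 112 / (50 + 1/9) = 112/(451/9) = 1008/451 ≈ 2.235.

β̂_MAP = 2.235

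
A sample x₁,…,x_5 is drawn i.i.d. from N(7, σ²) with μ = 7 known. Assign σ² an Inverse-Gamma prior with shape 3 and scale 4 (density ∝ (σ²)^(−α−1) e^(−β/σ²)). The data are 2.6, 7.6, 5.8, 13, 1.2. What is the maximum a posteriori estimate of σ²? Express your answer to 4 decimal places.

σ̂²_MAP = 7.6000

Sum of squared deviations about the known mean: SS = (2.6−7)² + (7.6−7)² + (5.8−7)² + (13−7)² + (1.2−7)² = 90.8.
The Normal likelihood contributes (σ²)^(−n/2) exp(−SS/(2σ²)), so the posterior is Inverse-Gamma(α + n/2, β + SS/2) = Inverse-Gamma(5.5, 49.4).
The mode of Inverse-Gamma(a, b) is b/(a+1) = 49.4/6.5 ≈ 7.6000.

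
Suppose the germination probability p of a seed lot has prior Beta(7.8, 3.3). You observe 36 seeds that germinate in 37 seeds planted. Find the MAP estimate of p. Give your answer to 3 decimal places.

p̂_MAP = 0.928

Prior: Beta(7.8, 3.3).
Data: 36 successes in 37 trials. The binomial likelihood contributes p^36(1−p)^1, so the posterior is Beta(7.8+36, 3.3+1) = Beta(43.8, 4.3).
For Beta(a, b) with a, b > 1 the mode is (a−1)/(a+b−2) = 42.8/46.1 ≈ 0.928.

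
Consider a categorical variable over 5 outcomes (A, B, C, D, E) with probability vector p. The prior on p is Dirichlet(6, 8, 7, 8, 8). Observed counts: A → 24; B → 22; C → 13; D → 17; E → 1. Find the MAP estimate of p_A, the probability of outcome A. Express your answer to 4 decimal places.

MAP estimate of p_A = 0.2661

The posterior is Dirichlet(αᵢ + nᵢ) = Dirichlet(30, 30, 20, 25, 9).
For a Dirichlet(a₁,…,a_K) with all aᵢ > 1, the mode has j-th component (aⱼ − 1)/(Σaᵢ − K).
Here Σaᵢ = 114 and K = 5, so p_A = (30 − 1)/(114 − 5) = 29/109 ≈ 0.2661.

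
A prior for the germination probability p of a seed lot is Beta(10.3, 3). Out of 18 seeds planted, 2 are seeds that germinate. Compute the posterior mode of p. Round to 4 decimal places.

p̂_MAP = 0.3857

Prior: Beta(10.3, 3).
Data: 2 successes in 18 trials. The binomial likelihood contributes p^2(1−p)^16, so the posterior is Beta(10.3+2, 3+16) = Beta(12.3, 19).
For Beta(a, b) with a, b > 1 the mode is (a−1)/(a+b−2) = 11.3/29.3 ≈ 0.3857.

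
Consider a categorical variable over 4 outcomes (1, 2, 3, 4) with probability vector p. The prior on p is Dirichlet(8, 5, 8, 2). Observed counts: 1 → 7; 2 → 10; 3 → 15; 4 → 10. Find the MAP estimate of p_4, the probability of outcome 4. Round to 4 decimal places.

The posterior is Dirichlet(αᵢ + nᵢ) = Dirichlet(15, 15, 23, 12).
For a Dirichlet(a₁,…,a_K) with all aᵢ > 1, the mode has j-th component (aⱼ − 1)/(Σaᵢ − K).
Here Σaᵢ = 65 and K = 4, so p_4 = (12 − 1)/(65 − 4) = 11/61 ≈ 0.1803.

MAP estimate: 0.1803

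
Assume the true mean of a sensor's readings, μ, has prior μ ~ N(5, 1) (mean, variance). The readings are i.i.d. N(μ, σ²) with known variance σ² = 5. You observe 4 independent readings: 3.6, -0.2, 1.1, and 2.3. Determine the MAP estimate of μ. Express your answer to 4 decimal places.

n = 4; x̄ = (3.6 + (-0.2) + 1.1 + 2.3)/4 = 6.8/4 = 1.7.
For a Normal prior and Normal likelihood with known variance, the posterior is Normal; its mode equals its mean, the precision-weighted average.
Prior precision 1/σ₀² = 1/1 = 1; data precision n/σ² = 4/5 = 0.8.
μ̂ = (1·5 + 0.8·1.7) / (1 + 0.8) = 6.36/1.8 = 53/15 ≈ 3.5333.

μ̂_MAP = 3.5333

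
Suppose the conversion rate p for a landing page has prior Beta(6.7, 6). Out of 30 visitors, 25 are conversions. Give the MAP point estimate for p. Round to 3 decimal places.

Prior: Beta(6.7, 6).
Data: 25 successes in 30 trials. The binomial likelihood contributes p^25(1−p)^5, so the posterior is Beta(6.7+25, 6+5) = Beta(31.7, 11).
For Beta(a, b) with a, b > 1 the mode is (a−1)/(a+b−2) = 30.7/40.7 ≈ 0.754.

p̂_MAP = 0.754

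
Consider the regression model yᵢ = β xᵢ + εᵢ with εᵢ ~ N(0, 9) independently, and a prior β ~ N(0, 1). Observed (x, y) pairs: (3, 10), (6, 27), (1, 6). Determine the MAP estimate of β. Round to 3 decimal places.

log p(β | y) = −Σ(yᵢ − βxᵢ)²/(2·9) − β²/(2·1) + const.
Setting the derivative to zero: Σxᵢ(yᵢ − βxᵢ)/9 − β/1 = 0, so β = Σxᵢyᵢ / (Σxᵢ² + σ²/τ²).
Σxᵢyᵢ = 3·10 + 6·27 + 1·6 = 198; Σxᵢ² = 46; σ²/τ² = 9.
β̂_MAP = 198 / (46 + 9) = 198/55 ≈ 3.600.

β̂_MAP = 3.600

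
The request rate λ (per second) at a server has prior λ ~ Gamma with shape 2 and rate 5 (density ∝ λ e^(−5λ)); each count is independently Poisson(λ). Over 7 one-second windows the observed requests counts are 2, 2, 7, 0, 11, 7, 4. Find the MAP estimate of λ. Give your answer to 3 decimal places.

Σxᵢ = 2+2+7+0+11+7+4 = 33, with n = 7.
Posterior ∝ λe^(−5λ) · λ^33e^(−7λ) = λ^34e^(−12λ), i.e. Gamma(shape=35, rate=12).
The mode of a Gamma(a, b) with a ≥ 1 (shape–rate) is (a−1)/b = 34/12 ≈ 2.833.

λ̂_MAP = 2.833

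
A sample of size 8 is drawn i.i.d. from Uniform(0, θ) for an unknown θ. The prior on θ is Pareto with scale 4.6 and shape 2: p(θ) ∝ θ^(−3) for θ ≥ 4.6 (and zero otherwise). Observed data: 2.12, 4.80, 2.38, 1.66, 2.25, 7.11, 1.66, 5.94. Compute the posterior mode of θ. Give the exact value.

θ̂_MAP = 7.11

The Uniform(0, θ) likelihood is θ^(−n) for θ ≥ max(xᵢ), zero otherwise. Here max(xᵢ) = 7.11.
Posterior ∝ θ^(−3) · θ^(−8) = θ^(−11) on θ ≥ max(4.6, 7.11) = 7.11.
This density is strictly decreasing in θ, so the posterior mode lies at the lower boundary of the support.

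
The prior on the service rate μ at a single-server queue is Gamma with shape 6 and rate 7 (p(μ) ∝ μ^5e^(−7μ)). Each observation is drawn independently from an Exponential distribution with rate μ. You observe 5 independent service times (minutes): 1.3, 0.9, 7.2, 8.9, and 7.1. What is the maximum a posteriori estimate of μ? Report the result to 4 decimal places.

μ̂_MAP = 0.3086

The Exponential(rate=μ) likelihood is ∝ μ^n e^(−μΣtᵢ). Here n = 5 and Σtᵢ = 1.3 + 0.9 + 7.2 + 8.9 + 7.1 = 25.4.
Posterior ∝ μ^5e^(−7μ) · μ^5e^(−25.4μ) = μ^10e^(−32.4μ), i.e. Gamma(11, 32.4).
Mode = (a−1)/b = 10/32.4 ≈ 0.3086.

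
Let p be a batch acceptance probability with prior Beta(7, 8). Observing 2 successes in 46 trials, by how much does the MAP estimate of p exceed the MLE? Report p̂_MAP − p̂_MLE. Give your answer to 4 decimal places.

Posterior is Beta(9, 52); MAP = (9−1)/(61−2) = 8/59 ≈ 0.13559.
MLE ignores the prior: p̂_MLE = k/n = 2/46 ≈ 0.04348.
Difference = 8/59 − 2/46 = 125/1357 ≈ 0.0921.

MAP − MLE = 0.0921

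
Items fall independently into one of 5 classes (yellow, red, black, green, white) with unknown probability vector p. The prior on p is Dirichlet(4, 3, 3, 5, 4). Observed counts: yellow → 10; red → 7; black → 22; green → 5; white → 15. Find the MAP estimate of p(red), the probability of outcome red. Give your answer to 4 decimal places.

MAP estimate of p(red) = 0.1233

The posterior is Dirichlet(αᵢ + nᵢ) = Dirichlet(14, 10, 25, 10, 19).
For a Dirichlet(a₁,…,a_K) with all aᵢ > 1, the mode has j-th component (aⱼ − 1)/(Σaᵢ − K).
Here Σaᵢ = 78 and K = 5, so p(red) = (10 − 1)/(78 − 5) = 9/73 ≈ 0.1233.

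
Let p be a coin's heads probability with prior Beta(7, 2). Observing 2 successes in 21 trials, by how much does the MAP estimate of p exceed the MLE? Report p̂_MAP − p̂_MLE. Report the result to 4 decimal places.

Posterior is Beta(9, 21); MAP = (9−1)/(30−2) = 8/28 ≈ 0.28571.
MLE ignores the prior: p̂_MLE = k/n = 2/21 ≈ 0.09524.
Difference = 8/28 − 2/21 = 4/21 ≈ 0.1905.

MAP − MLE = 0.1905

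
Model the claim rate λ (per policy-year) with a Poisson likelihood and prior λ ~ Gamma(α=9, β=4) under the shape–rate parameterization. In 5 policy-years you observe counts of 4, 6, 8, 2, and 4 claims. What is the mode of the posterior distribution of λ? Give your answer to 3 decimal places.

λ̂_MAP = 3.556

Σxᵢ = 4+6+8+2+4 = 24, with n = 5.
Posterior ∝ λ^8e^(−4λ) · λ^24e^(−5λ) = λ^32e^(−9λ), i.e. Gamma(shape=33, rate=9).
The mode of a Gamma(a, b) with a ≥ 1 (shape–rate) is (a−1)/b = 32/9 ≈ 3.556.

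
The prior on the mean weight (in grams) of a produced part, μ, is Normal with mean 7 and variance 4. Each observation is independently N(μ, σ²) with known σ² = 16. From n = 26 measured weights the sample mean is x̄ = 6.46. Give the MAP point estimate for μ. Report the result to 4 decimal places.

n = 26, x̄ = 6.46.
For a Normal prior and Normal likelihood with known variance, the posterior is Normal; its mode equals its mean, the precision-weighted average.
Prior precision 1/σ₀² = 1/4 = 0.25; data precision n/σ² = 26/16 = 1.625.
μ̂ = (0.25·7 + 1.625·6.46) / (0.25 + 1.625) = 12.2475/1.875 = 6.5320.

μ̂_MAP = 6.5320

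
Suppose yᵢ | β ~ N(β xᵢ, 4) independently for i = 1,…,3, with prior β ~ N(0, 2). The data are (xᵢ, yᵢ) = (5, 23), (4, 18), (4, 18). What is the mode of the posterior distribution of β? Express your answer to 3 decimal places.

β̂_MAP = 4.390

log p(β | y) = −Σ(yᵢ − βxᵢ)²/(2·4) − β²/(2·2) + const.
Setting the derivative to zero: Σxᵢ(yᵢ − βxᵢ)/4 − β/2 = 0, so β = Σxᵢyᵢ / (Σxᵢ² + σ²/τ²).
Σxᵢyᵢ = 5·23 + 4·18 + 4·18 = 259; Σxᵢ² = 57; σ²/τ² = 2.
β̂_MAP = 259 / (57 + 2) = 259/59 ≈ 4.390.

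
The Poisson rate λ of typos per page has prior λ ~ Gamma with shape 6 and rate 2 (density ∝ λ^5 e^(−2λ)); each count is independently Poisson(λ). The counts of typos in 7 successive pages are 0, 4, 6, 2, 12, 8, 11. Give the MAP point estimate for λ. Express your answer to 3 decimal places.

λ̂_MAP = 5.333

Σxᵢ = 0+4+6+2+12+8+11 = 43, with n = 7.
Posterior ∝ λ^5e^(−2λ) · λ^43e^(−7λ) = λ^48e^(−9λ), i.e. Gamma(shape=49, rate=9).
The mode of a Gamma(a, b) with a ≥ 1 (shape–rate) is (a−1)/b = 48/9 ≈ 5.333.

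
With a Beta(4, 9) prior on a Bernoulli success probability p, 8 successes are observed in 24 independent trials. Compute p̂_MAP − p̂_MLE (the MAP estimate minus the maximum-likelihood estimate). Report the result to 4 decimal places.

Posterior is Beta(12, 25); MAP = (12−1)/(37−2) = 11/35 ≈ 0.31429.
MLE ignores the prior: p̂_MLE = k/n = 8/24 ≈ 0.33333.
Difference = 11/35 − 8/24 = -2/105 ≈ -0.0190.

MAP − MLE = -0.0190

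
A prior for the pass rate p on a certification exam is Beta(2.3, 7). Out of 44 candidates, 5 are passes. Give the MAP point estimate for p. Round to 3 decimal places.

p̂_MAP = 0.123

Prior: Beta(2.3, 7).
Data: 5 successes in 44 trials. The binomial likelihood contributes p^5(1−p)^39, so the posterior is Beta(2.3+5, 7+39) = Beta(7.3, 46).
For Beta(a, b) with a, b > 1 the mode is (a−1)/(a+b−2) = 6.3/51.3 ≈ 0.123.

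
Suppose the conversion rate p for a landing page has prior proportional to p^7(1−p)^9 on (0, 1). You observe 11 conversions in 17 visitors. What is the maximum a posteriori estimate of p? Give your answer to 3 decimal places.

p̂_MAP = 0.545

The prior density ∝ p^7(1−p)^9 is the kernel of Beta(8, 10).
Data: 11 successes in 17 trials. The binomial likelihood contributes p^11(1−p)^6, so the posterior is Beta(8+11, 10+6) = Beta(19, 16).
For Beta(a, b) with a, b > 1 the mode is (a−1)/(a+b−2) = 18/33 ≈ 0.545.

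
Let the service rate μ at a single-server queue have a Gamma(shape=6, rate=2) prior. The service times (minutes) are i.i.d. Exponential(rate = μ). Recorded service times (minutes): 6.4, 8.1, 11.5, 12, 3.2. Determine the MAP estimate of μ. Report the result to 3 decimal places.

μ̂_MAP = 0.231

The Exponential(rate=μ) likelihood is ∝ μ^n e^(−μΣtᵢ). Here n = 5 and Σtᵢ = 6.4 + 8.1 + 11.5 + 12 + 3.2 = 41.2.
Posterior ∝ μ^5e^(−2μ) · μ^5e^(−41.2μ) = μ^10e^(−43.2μ), i.e. Gamma(11, 43.2).
Mode = (a−1)/b = 10/43.2 ≈ 0.231.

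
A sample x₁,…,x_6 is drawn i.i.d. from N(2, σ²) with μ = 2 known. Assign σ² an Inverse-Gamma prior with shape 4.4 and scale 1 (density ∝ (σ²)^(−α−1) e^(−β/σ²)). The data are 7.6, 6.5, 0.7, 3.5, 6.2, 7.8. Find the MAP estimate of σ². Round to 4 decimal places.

σ̂²_MAP = 6.4780

Sum of squared deviations about the known mean: SS = (7.6−2)² + (6.5−2)² + (0.7−2)² + (3.5−2)² + (6.2−2)² + (7.8−2)² = 106.83.
The Normal likelihood contributes (σ²)^(−n/2) exp(−SS/(2σ²)), so the posterior is Inverse-Gamma(α + n/2, β + SS/2) = Inverse-Gamma(7.4, 54.415).
The mode of Inverse-Gamma(a, b) is b/(a+1) = 54.415/8.4 ≈ 6.4780.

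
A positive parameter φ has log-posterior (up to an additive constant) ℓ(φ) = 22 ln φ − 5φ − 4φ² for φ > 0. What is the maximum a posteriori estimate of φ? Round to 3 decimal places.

φ̂_MAP = 1.375

ℓ'(φ) = 22/φ − 5 − 8φ. Setting this to zero and multiplying by φ: 8φ² + 5φ − 22 = 0.
φ = (−5 + √(5² + 4·8·22)) / (2·8) = (−5 + √729) / 16 = (−5 + 27)/16 = 11/8.
ℓ''(φ) = −22/φ² − 8 < 0, confirming a maximum.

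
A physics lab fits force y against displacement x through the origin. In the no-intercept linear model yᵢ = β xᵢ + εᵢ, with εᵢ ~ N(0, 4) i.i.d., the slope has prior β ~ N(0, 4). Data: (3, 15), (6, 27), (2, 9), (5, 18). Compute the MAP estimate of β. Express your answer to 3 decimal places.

β̂_MAP = 4.200

log p(β | y) = −Σ(yᵢ − βxᵢ)²/(2·4) − β²/(2·4) + const.
Setting the derivative to zero: Σxᵢ(yᵢ − βxᵢ)/4 − β/4 = 0, so β = Σxᵢyᵢ / (Σxᵢ² + σ²/τ²).
Σxᵢyᵢ = 3·15 + 6·27 + 2·9 + 5·18 = 315; Σxᵢ² = 74; σ²/τ² = 1.
β̂_MAP = 315 / (74 + 1) = 315/75 ≈ 4.200.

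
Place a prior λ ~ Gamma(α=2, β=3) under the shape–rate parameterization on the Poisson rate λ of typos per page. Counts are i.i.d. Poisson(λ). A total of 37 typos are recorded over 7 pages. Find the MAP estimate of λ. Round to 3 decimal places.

Σxᵢ = 37, n = 7.
Posterior ∝ λe^(−3λ) · λ^37e^(−7λ) = λ^38e^(−10λ), i.e. Gamma(shape=39, rate=10).
The mode of a Gamma(a, b) with a ≥ 1 (shape–rate) is (a−1)/b = 38/10 ≈ 3.800.

λ̂_MAP = 3.800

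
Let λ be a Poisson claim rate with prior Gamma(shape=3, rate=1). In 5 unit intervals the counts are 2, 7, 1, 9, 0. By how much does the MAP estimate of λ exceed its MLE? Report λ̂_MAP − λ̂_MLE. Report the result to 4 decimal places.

MAP − MLE = -0.3000

Σxᵢ = 19. Posterior is Gamma(22, 6); MAP = (22−1)/6 = 21/6 ≈ 3.50000.
MLE = x̄ = 19/5 ≈ 3.80000.
Difference = 21/6 − 19/5 = -3/10 ≈ -0.3000.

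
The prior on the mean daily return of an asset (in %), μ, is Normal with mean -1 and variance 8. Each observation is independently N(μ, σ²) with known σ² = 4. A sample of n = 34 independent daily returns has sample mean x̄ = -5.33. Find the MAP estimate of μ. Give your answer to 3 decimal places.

μ̂_MAP = -5.267

n = 34, x̄ = -5.33.
For a Normal prior and Normal likelihood with known variance, the posterior is Normal; its mode equals its mean, the precision-weighted average.
Prior precision 1/σ₀² = 1/8 = 0.125; data precision n/σ² = 34/4 = 8.5.
μ̂ = (0.125·(-1) + 8.5·(-5.33)) / (0.125 + 8.5) = (-45.43)/8.625 = -9086/1725 ≈ -5.267.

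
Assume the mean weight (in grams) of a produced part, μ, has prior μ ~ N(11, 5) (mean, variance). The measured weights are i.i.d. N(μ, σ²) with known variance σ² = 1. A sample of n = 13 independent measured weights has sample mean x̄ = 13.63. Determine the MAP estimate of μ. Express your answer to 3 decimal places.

μ̂_MAP = 13.590

n = 13, x̄ = 13.63.
For a Normal prior and Normal likelihood with known variance, the posterior is Normal; its mode equals its mean, the precision-weighted average.
Prior precision 1/σ₀² = 1/5 = 0.2; data precision n/σ² = 13/1 = 13.
μ̂ = (0.2·11 + 13·13.63) / (0.2 + 13) = 179.39/13.2 = 17939/1320 ≈ 13.590.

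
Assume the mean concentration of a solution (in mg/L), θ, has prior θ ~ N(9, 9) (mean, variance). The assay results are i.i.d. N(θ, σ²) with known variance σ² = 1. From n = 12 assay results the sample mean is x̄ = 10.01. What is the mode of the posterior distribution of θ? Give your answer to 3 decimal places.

n = 12, x̄ = 10.01.
For a Normal prior and Normal likelihood with known variance, the posterior is Normal; its mode equals its mean, the precision-weighted average.
Prior precision 1/σ₀² = 1/9; data precision n/σ² = 12/1 = 12.
θ̂ = ((1/9)·9 + 12·10.01) / (1/9 + 12) = 121.12/(109/9) = 27252/2725 ≈ 10.001.

θ̂_MAP = 10.001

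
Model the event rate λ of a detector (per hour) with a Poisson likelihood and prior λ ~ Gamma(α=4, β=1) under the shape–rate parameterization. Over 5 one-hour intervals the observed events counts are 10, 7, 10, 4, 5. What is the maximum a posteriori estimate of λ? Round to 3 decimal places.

Σxᵢ = 10+7+10+4+5 = 36, with n = 5.
Posterior ∝ λ^3e^(−1λ) · λ^36e^(−5λ) = λ^39e^(−6λ), i.e. Gamma(shape=40, rate=6).
The mode of a Gamma(a, b) with a ≥ 1 (shape–rate) is (a−1)/b = 39/6 ≈ 6.500.

λ̂_MAP = 6.500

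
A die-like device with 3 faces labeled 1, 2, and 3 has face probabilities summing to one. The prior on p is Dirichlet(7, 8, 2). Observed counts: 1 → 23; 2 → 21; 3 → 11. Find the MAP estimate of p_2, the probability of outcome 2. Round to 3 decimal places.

MAP estimate: 0.406

The posterior is Dirichlet(αᵢ + nᵢ) = Dirichlet(30, 29, 13).
For a Dirichlet(a₁,…,a_K) with all aᵢ > 1, the mode has j-th component (aⱼ − 1)/(Σaᵢ − K).
Here Σaᵢ = 72 and K = 3, so p_2 = (29 − 1)/(72 − 3) = 28/69 ≈ 0.406.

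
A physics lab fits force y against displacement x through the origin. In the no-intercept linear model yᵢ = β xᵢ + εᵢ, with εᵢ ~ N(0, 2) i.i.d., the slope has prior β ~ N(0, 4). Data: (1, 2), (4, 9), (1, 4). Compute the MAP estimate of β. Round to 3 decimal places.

log p(β | y) = −Σ(yᵢ − βxᵢ)²/(2·2) − β²/(2·4) + const.
Setting the derivative to zero: Σxᵢ(yᵢ − βxᵢ)/2 − β/4 = 0, so β = Σxᵢyᵢ / (Σxᵢ² + σ²/τ²).
Σxᵢyᵢ = 1·2 + 4·9 + 1·4 = 42; Σxᵢ² = 18; σ²/τ² = 0.5.
β̂_MAP = 42 / (18 + 0.5) = 42/18.5 ≈ 2.270.

β̂_MAP = 2.270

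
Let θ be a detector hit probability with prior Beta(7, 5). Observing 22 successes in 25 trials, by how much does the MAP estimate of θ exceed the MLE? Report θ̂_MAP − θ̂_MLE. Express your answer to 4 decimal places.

Posterior is Beta(29, 8); MAP = (29−1)/(37−2) = 28/35 ≈ 0.80000.
MLE ignores the prior: θ̂_MLE = k/n = 22/25 ≈ 0.88000.
Difference = 28/35 − 22/25 = -2/25 ≈ -0.0800.

MAP − MLE = -0.0800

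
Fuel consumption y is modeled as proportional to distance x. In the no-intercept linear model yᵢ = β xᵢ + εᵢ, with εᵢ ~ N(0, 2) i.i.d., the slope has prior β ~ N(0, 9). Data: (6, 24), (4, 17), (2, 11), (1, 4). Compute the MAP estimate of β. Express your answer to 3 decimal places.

log p(β | y) = −Σ(yᵢ − βxᵢ)²/(2·2) − β²/(2·9) + const.
Setting the derivative to zero: Σxᵢ(yᵢ − βxᵢ)/2 − β/9 = 0, so β = Σxᵢyᵢ / (Σxᵢ² + σ²/τ²).
Σxᵢyᵢ = 6·24 + 4·17 + 2·11 + 1·4 = 238; Σxᵢ² = 57; σ²/τ² = 2/9.
β̂_MAP = 238 / (57 + 2/9) = 238/(515/9) = 2142/515 ≈ 4.159.

β̂_MAP = 4.159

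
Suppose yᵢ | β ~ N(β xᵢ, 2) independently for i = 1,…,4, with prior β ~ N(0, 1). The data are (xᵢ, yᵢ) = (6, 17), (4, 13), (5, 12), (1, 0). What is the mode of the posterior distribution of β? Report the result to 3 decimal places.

β̂_MAP = 2.675

log p(β | y) = −Σ(yᵢ − βxᵢ)²/(2·2) − β²/(2·1) + const.
Setting the derivative to zero: Σxᵢ(yᵢ − βxᵢ)/2 − β/1 = 0, so β = Σxᵢyᵢ / (Σxᵢ² + σ²/τ²).
Σxᵢyᵢ = 6·17 + 4·13 + 5·12 + 1·0 = 214; Σxᵢ² = 78; σ²/τ² = 2.
β̂_MAP = 214 / (78 + 2) = 214/80 ≈ 2.675.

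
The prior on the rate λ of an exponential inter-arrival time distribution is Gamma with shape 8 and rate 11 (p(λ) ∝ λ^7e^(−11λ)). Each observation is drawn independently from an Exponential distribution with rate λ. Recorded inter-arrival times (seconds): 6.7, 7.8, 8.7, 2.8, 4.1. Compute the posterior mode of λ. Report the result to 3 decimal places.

λ̂_MAP = 0.292

The Exponential(rate=λ) likelihood is ∝ λ^n e^(−λΣtᵢ). Here n = 5 and Σtᵢ = 6.7 + 7.8 + 8.7 + 2.8 + 4.1 = 30.1.
Posterior ∝ λ^7e^(−11λ) · λ^5e^(−30.1λ) = λ^12e^(−41.1λ), i.e. Gamma(13, 41.1).
Mode = (a−1)/b = 12/41.1 ≈ 0.292.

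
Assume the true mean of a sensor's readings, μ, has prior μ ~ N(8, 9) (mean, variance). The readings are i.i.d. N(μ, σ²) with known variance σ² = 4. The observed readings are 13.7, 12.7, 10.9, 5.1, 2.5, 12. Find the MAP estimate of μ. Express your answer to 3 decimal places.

μ̂_MAP = 9.381

n = 6; x̄ = (13.7 + 12.7 + 10.9 + 5.1 + 2.5 + 12)/6 = 56.9/6 = 569/60 ≈ 9.4833.
For a Normal prior and Normal likelihood with known variance, the posterior is Normal; its mode equals its mean, the precision-weighted average.
Prior precision 1/σ₀² = 1/9; data precision n/σ² = 6/4 = 1.5.
μ̂ = ((1/9)·8 + 1.5·(569/60)) / (1/9 + 1.5) = (5441/360)/(29/18) = 5441/580 ≈ 9.381.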